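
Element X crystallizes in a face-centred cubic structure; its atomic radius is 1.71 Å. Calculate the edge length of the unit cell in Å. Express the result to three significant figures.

In an FCC lattice, atoms touch along the face diagonal, so √2·a = 4r.
a = 4r/√2 = 4 × 1.71 / 1.4142 = 4.84 Å.

4.84 Å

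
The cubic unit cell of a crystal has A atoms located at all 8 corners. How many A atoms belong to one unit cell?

1

Corner atoms are shared by 8 cells (1/8 each).
Net atoms = 8 × 1/8 = 1 = 1.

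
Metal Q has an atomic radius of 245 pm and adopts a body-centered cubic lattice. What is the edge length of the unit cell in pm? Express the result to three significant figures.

566 pm

In a BCC lattice, atoms touch along the body diagonal, so √3·a = 4r.
a = 4r/√3 = 4 × 245 / 1.7321 = 566 pm.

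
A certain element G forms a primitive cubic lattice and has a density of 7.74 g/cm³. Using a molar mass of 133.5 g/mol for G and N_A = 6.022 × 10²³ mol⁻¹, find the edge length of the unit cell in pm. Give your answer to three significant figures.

With Z = 1 atom per simple cubic cell, a³ = Z·M/(N_A·ρ) = 1 × 133.5 / (6.022 × 10²³ × 7.740 g/cm³) = 2.864 × 10^-23 cm³.
a = (2.864 × 10^-23)^(1/3) = 3.060 × 10^-8 cm = 306 pm.

306 pm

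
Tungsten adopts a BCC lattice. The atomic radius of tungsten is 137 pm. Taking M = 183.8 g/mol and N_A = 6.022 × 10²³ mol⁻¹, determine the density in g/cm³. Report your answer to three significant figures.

19.3 g/cm³

In a BCC lattice, atoms touch along the body diagonal, so √3·a = 4r, giving a = 316.4 pm = 3.164 × 10^-8 cm.
With Z = 2, ρ = Z·M/(N_A·a³) = 2 × 183.8 / (6.022 × 10²³ × 3.167 × 10^-23) = 19.27 g/cm³.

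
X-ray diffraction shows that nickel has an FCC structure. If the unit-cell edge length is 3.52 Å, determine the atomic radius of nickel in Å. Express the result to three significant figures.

1.24 Å

In an FCC lattice, atoms touch along the face diagonal, so √2·a = 4r.
r = √2·a/4 = 1.4142 × 3.52 / 4 = 1.24 Å.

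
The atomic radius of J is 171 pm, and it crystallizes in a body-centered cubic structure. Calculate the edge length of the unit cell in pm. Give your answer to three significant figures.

In a BCC lattice, atoms touch along the body diagonal, so √3·a = 4r.
a = 4r/√3 = 4 × 171 / 1.7321 = 395 pm.

395 pm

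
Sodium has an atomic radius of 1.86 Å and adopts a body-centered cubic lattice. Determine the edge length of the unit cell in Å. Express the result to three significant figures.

In a BCC lattice, atoms touch along the body diagonal, so √3·a = 4r.
a = 4r/√3 = 4 × 1.86 / 1.7321 = 4.30 Å.

4.30 Å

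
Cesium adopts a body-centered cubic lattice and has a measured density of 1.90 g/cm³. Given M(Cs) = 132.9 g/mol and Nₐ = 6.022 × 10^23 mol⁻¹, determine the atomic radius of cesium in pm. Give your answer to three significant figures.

266 pm

For a BCC cell (Z = 2), a³ = Z·M/(N_A·ρ) = 2 × 132.9 / (6.022 × 10²³ × 1.900) = 2.323 × 10^-22 cm³, so a = 6.147 × 10^-8 cm = 614.7 pm.
Atoms touch along the body diagonal, so √3·a = 4r, so r = 0.4330 × a = 266 pm.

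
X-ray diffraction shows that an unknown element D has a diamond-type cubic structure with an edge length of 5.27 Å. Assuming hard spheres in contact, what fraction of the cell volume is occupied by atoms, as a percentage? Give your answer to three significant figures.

In a diamond cubic lattice nearest neighbors lie along the body diagonal with √3·a = 8r, so r = 0.2165a = 1.141 Å.
Packing fraction = Z·(4/3)πr³ / a³ = 8 × (4/3)π × (1.141)³ / (5.27)³ = 0.3401 = 34.0%.

34.0%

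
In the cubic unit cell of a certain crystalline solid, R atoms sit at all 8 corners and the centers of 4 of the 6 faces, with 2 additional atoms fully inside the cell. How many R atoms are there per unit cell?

Corner atoms are shared by 8 cells (1/8 each), face atoms by 2 (1/2 each), interior atoms are unshared.
Net atoms = 8 × 1/8 + 4 × 1/2 + 2 = 1 + 2 + 2 = 5.

5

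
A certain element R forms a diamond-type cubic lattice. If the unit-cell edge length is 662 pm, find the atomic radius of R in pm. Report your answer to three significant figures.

In a diamond cubic lattice, nearest neighbors lie along the body diagonal with √3·a = 8r.
r = √3·a/8 = 1.7321 × 662 / 8 = 143 pm.

143 pm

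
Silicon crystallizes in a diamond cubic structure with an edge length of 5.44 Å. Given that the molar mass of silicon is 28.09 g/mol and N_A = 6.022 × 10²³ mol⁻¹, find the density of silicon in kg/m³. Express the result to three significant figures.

2320 kg/m³

A diamond cubic unit cell contains Z = 8 atoms.
Cell volume: a³ = (5.44 Å)³ = (5.440 × 10^-8 cm)³ = 1.610 × 10^-22 cm³.
ρ = Z·M/(N_A·a³) = 8 × 28.09 / (6.022 × 10²³ × 1.610 × 10^-22) = 2.318 g/cm³ = 2320 kg/m³.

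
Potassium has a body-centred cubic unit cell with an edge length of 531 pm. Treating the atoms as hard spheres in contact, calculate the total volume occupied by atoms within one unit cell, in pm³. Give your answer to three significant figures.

In a BCC lattice atoms touch along the body diagonal, so √3·a = 4r, so r = 0.4330a = 229.9 pm.
V_atoms = Z × (4/3)πr³ = 2 × (4/3)π × (229.9)³ = 1.02 × 10^8 pm³.

1.02 × 10^8 pm³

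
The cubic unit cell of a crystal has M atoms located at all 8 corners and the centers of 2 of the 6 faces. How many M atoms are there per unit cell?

2

Corner atoms are shared by 8 cells (1/8 each), face atoms by 2 (1/2 each).
Net atoms = 8 × 1/8 + 2 × 1/2 = 1 + 1 = 2.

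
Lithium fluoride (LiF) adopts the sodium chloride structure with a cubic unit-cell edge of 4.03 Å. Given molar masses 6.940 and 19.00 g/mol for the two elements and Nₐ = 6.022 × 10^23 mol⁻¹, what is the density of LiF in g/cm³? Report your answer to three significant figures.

2.63 g/cm³

The sodium chloride structure contains Z = 4 formula units per cell; M(LiF) = 6.940 + 19.00 = 25.94 g/mol.
a³ = (4.030 × 10^-8 cm)³ = 6.545 × 10^-23 cm³.
ρ = 4 × 25.94 / (6.022 × 10²³ × 6.545 × 10^-23) = 2.633 g/cm³.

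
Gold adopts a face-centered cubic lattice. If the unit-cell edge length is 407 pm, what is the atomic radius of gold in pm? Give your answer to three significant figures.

144 pm

In an FCC lattice, atoms touch along the face diagonal, so √2·a = 4r.
r = √2·a/4 = 1.4142 × 407 / 4 = 144 pm.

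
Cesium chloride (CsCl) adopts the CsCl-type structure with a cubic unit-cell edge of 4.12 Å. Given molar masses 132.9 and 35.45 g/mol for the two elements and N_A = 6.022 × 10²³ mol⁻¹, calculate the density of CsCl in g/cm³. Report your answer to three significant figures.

The CsCl-type structure contains Z = 1 formula unit per cell; M(CsCl) = 132.9 + 35.45 = 168.35 g/mol.
a³ = (4.120 × 10^-8 cm)³ = 6.993 × 10^-23 cm³.
ρ = 1 × 168.35 / (6.022 × 10²³ × 6.993 × 10^-23) = 3.997 g/cm³.

4.00 g/cm³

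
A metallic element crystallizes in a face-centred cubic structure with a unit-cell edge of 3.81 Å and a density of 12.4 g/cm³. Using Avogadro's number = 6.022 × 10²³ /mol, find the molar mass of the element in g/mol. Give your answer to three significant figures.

103 g/mol

An FCC cell has Z = 4 atoms; a = 3.810 × 10^-8 cm.
M = ρ·N_A·a³/Z = 12.4 × 6.022 × 10²³ × 5.531 × 10^-23 / 4 = 103 g/mol.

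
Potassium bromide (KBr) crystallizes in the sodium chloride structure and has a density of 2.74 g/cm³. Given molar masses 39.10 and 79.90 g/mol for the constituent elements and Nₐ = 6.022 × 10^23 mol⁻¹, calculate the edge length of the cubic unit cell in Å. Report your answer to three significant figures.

6.61 Å

M(KBr) = 119.0 g/mol; Z = 4 formula units per cell.
a³ = Z·M/(N_A·ρ) = 4 × 119.0 / (6.022 × 10²³ × 2.74) = 2.885 × 10^-22 cm³, so a = 6.608 × 10^-8 cm = 6.61 Å.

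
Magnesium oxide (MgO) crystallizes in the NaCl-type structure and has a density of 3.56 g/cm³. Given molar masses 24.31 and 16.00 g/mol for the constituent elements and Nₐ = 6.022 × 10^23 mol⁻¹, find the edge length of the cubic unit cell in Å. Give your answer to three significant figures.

4.22 Å

M(MgO) = 40.31 g/mol; Z = 4 formula units per cell.
a³ = Z·M/(N_A·ρ) = 4 × 40.31 / (6.022 × 10²³ × 3.56) = 7.521 × 10^-23 cm³, so a = 4.221 × 10^-8 cm = 4.22 Å.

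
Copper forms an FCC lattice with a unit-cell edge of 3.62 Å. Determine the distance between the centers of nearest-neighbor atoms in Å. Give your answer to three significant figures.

In an FCC structure, atoms touch along the face diagonal, so √2·a = 4r; the nearest-neighbor distance equals 2r = 0.7071·a.
d = 0.7071 × 3.62 = 2.56 Å.

2.56 Å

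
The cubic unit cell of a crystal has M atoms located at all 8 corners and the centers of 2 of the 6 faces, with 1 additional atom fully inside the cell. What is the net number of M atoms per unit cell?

3

Corner atoms are shared by 8 cells (1/8 each), face atoms by 2 (1/2 each), interior atoms are unshared.
Net atoms = 8 × 1/8 + 2 × 1/2 + 1 = 1 + 1 + 1 = 3.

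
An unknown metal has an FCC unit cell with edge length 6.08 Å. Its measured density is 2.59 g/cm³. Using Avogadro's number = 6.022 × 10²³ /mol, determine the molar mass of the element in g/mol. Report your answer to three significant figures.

An FCC cell has Z = 4 atoms; a = 6.080 × 10^-8 cm.
M = ρ·N_A·a³/Z = 2.59 × 6.022 × 10²³ × 2.248 × 10^-22 / 4 = 87.6 g/mol.

87.6 g/mol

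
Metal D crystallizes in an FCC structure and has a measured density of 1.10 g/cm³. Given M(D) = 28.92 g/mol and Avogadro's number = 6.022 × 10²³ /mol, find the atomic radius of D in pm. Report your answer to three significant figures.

198 pm

For an FCC cell (Z = 4), a³ = Z·M/(N_A·ρ) = 4 × 28.92 / (6.022 × 10²³ × 1.100) = 1.746 × 10^-22 cm³, so a = 5.590 × 10^-8 cm = 559.0 pm.
Atoms touch along the face diagonal, so √2·a = 4r, so r = 0.3536 × a = 198 pm.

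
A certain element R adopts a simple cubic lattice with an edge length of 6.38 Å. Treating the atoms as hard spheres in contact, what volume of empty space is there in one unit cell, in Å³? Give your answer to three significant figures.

In a simple cubic lattice atoms touch along the cell edge, so a = 2r, so r = 0.5000a = 3.190 Å.
V_cell = a³ = 259.7 Å³; V_atoms = 1 × (4/3)πr³ = 136.0 Å³.
Empty space = 259.7 − 136.0 = 124 Å³.

124 Å³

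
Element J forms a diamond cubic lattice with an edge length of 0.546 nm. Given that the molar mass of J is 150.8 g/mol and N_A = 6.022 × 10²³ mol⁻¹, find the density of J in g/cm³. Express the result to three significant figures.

A diamond cubic unit cell contains Z = 8 atoms.
Cell volume: a³ = (0.546 nm)³ = (5.460 × 10^-8 cm)³ = 1.628 × 10^-22 cm³.
ρ = Z·M/(N_A·a³) = 8 × 150.8 / (6.022 × 10²³ × 1.628 × 10^-22) = 12.31 g/cm³.

12.3 g/cm³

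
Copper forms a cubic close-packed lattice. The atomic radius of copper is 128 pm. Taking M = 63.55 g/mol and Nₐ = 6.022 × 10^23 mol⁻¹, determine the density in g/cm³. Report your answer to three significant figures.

8.90 g/cm³

In an FCC lattice, atoms touch along the face diagonal, so √2·a = 4r, giving a = 362.0 pm = 3.620 × 10^-8 cm.
With Z = 4, ρ = Z·M/(N_A·a³) = 4 × 63.55 / (6.022 × 10²³ × 4.745 × 10^-23) = 8.895 g/cm³.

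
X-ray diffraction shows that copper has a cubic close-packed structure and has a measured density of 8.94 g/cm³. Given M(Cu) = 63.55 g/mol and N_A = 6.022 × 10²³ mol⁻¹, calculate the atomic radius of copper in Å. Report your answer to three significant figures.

1.28 Å

For an FCC cell (Z = 4), a³ = Z·M/(N_A·ρ) = 4 × 63.55 / (6.022 × 10²³ × 8.940) = 4.722 × 10^-23 cm³, so a = 3.614 × 10^-8 cm = 3.614 Å.
Atoms touch along the face diagonal, so √2·a = 4r, so r = 0.3536 × a = 1.28 Å.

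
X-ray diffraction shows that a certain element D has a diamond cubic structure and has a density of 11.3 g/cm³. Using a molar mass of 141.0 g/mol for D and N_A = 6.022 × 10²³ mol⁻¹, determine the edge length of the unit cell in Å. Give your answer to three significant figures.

With Z = 8 atoms per diamond cubic cell, a³ = Z·M/(N_A·ρ) = 8 × 141.0 / (6.022 × 10²³ × 11.30 g/cm³) = 1.658 × 10^-22 cm³.
a = (1.658 × 10^-22)^(1/3) = 5.493 × 10^-8 cm = 5.49 Å.

5.49 Å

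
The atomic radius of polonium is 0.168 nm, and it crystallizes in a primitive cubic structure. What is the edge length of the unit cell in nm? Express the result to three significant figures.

0.336 nm

In a simple cubic lattice, atoms touch along the cell edge, so a = 2r.
a = 2r = 2 × 0.168 = 0.336 nm.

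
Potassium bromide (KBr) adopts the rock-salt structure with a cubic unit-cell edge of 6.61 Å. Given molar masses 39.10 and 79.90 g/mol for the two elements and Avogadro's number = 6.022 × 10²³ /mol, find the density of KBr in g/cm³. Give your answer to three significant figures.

2.74 g/cm³

The rock-salt structure contains Z = 4 formula units per cell; M(KBr) = 39.10 + 79.90 = 119.0 g/mol.
a³ = (6.610 × 10^-8 cm)³ = 2.888 × 10^-22 cm³.
ρ = 4 × 119.0 / (6.022 × 10²³ × 2.888 × 10^-22) = 2.737 g/cm³.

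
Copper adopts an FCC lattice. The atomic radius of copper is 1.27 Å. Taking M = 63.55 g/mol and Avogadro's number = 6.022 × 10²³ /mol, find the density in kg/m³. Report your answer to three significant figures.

9110 kg/m³

In an FCC lattice, atoms touch along the face diagonal, so √2·a = 4r, giving a = 3.592 Å = 3.592 × 10^-8 cm.
With Z = 4, ρ = Z·M/(N_A·a³) = 4 × 63.55 / (6.022 × 10²³ × 4.635 × 10^-23) = 9.107 g/cm³ = 9110 kg/m³.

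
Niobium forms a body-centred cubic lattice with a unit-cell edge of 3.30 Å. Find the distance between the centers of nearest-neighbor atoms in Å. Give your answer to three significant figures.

In a BCC structure, atoms touch along the body diagonal, so √3·a = 4r; the nearest-neighbor distance equals 2r = 0.8660·a.
d = 0.8660 × 3.30 = 2.86 Å.

2.86 Å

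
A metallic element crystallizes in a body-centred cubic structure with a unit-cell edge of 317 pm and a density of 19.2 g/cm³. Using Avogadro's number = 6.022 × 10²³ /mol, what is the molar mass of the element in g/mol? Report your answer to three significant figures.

A BCC cell has Z = 2 atoms; a = 3.170 × 10^-8 cm.
M = ρ·N_A·a³/Z = 19.2 × 6.022 × 10²³ × 3.186 × 10^-23 / 2 = 184 g/mol.

184 g/mol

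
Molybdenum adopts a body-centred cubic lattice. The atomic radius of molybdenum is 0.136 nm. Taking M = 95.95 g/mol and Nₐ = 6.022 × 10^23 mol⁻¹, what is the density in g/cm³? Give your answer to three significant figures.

In a BCC lattice, atoms touch along the body diagonal, so √3·a = 4r, giving a = 0.3141 nm = 3.141 × 10^-8 cm.
With Z = 2, ρ = Z·M/(N_A·a³) = 2 × 95.95 / (6.022 × 10²³ × 3.098 × 10^-23) = 10.29 g/cm³.

10.3 g/cm³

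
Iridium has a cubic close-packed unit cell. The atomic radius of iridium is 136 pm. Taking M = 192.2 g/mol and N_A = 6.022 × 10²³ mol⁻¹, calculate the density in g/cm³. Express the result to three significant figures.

In an FCC lattice, atoms touch along the face diagonal, so √2·a = 4r, giving a = 384.7 pm = 3.847 × 10^-8 cm.
With Z = 4, ρ = Z·M/(N_A·a³) = 4 × 192.2 / (6.022 × 10²³ × 5.692 × 10^-23) = 22.43 g/cm³.

22.4 g/cm³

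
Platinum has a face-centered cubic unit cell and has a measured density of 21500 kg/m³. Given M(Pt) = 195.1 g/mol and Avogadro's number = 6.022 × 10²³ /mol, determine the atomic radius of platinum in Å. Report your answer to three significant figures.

For an FCC cell (Z = 4), a³ = Z·M/(N_A·ρ) = 4 × 195.1 / (6.022 × 10²³ × 21.50) = 6.028 × 10^-23 cm³, so a = 3.921 × 10^-8 cm = 3.921 Å.
Atoms touch along the face diagonal, so √2·a = 4r, so r = 0.3536 × a = 1.39 Å.

1.39 Å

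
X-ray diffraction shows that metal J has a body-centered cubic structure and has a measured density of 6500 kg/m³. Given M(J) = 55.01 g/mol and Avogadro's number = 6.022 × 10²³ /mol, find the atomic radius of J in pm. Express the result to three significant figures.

132 pm

For a BCC cell (Z = 2), a³ = Z·M/(N_A·ρ) = 2 × 55.01 / (6.022 × 10²³ × 6.500) = 2.811 × 10^-23 cm³, so a = 3.040 × 10^-8 cm = 304.0 pm.
Atoms touch along the body diagonal, so √3·a = 4r, so r = 0.4330 × a = 132 pm.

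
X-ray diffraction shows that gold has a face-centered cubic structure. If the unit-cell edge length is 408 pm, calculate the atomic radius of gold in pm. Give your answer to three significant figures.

144 pm

In an FCC lattice, atoms touch along the face diagonal, so √2·a = 4r.
r = √2·a/4 = 1.4142 × 408 / 4 = 144 pm.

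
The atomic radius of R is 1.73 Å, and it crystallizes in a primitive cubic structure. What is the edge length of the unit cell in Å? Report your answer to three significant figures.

In a simple cubic lattice, atoms touch along the cell edge, so a = 2r.
a = 2r = 2 × 1.73 = 3.46 Å.

3.46 Å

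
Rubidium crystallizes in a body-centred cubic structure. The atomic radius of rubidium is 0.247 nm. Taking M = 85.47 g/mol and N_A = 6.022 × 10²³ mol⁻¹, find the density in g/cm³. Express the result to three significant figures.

1.53 g/cm³

In a BCC lattice, atoms touch along the body diagonal, so √3·a = 4r, giving a = 0.5704 nm = 5.704 × 10^-8 cm.
With Z = 2, ρ = Z·M/(N_A·a³) = 2 × 85.47 / (6.022 × 10²³ × 1.856 × 10^-22) = 1.529 g/cm³.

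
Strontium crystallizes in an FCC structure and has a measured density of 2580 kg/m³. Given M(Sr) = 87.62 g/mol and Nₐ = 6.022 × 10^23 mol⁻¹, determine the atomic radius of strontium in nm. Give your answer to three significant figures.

For an FCC cell (Z = 4), a³ = Z·M/(N_A·ρ) = 4 × 87.62 / (6.022 × 10²³ × 2.580) = 2.256 × 10^-22 cm³, so a = 6.087 × 10^-8 cm = 0.6087 nm.
Atoms touch along the face diagonal, so √2·a = 4r, so r = 0.3536 × a = 0.215 nm.

0.215 nm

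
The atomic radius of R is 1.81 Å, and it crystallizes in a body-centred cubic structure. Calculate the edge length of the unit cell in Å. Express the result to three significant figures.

4.18 Å

In a BCC lattice, atoms touch along the body diagonal, so √3·a = 4r.
a = 4r/√3 = 4 × 1.81 / 1.7321 = 4.18 Å.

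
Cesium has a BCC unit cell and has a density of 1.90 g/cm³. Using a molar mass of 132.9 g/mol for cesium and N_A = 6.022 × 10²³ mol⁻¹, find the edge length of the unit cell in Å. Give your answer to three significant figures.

6.15 Å

With Z = 2 atoms per BCC cell, a³ = Z·M/(N_A·ρ) = 2 × 132.9 / (6.022 × 10²³ × 1.900 g/cm³) = 2.323 × 10^-22 cm³.
a = (2.323 × 10^-22)^(1/3) = 6.147 × 10^-8 cm = 6.15 Å.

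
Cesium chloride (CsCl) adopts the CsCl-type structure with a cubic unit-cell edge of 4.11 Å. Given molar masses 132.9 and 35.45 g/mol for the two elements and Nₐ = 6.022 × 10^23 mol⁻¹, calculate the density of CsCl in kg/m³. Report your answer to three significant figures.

The CsCl-type structure contains Z = 1 formula unit per cell; M(CsCl) = 132.9 + 35.45 = 168.35 g/mol.
a³ = (4.110 × 10^-8 cm)³ = 6.943 × 10^-23 cm³.
ρ = 1 × 168.35 / (6.022 × 10²³ × 6.943 × 10^-23) = 4.027 g/cm³ = 4030 kg/m³.

4030 kg/m³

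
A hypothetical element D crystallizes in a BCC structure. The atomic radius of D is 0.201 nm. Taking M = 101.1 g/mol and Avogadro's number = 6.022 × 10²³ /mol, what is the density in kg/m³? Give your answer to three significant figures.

3360 kg/m³

In a BCC lattice, atoms touch along the body diagonal, so √3·a = 4r, giving a = 0.4642 nm = 4.642 × 10^-8 cm.
With Z = 2, ρ = Z·M/(N_A·a³) = 2 × 101.1 / (6.022 × 10²³ × 1.000 × 10^-22) = 3.357 g/cm³ = 3360 kg/m³.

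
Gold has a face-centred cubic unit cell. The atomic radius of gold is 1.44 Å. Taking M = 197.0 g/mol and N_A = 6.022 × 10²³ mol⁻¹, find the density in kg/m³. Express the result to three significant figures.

19400 kg/m³

In an FCC lattice, atoms touch along the face diagonal, so √2·a = 4r, giving a = 4.073 Å = 4.073 × 10^-8 cm.
With Z = 4, ρ = Z·M/(N_A·a³) = 4 × 197.0 / (6.022 × 10²³ × 6.757 × 10^-23) = 19.37 g/cm³ = 19400 kg/m³.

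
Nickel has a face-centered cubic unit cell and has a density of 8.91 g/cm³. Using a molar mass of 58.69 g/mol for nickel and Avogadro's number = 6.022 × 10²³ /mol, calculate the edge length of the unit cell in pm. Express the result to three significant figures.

With Z = 4 atoms per FCC cell, a³ = Z·M/(N_A·ρ) = 4 × 58.69 / (6.022 × 10²³ × 8.910 g/cm³) = 4.375 × 10^-23 cm³.
a = (4.375 × 10^-23)^(1/3) = 3.524 × 10^-8 cm = 352 pm.

352 pm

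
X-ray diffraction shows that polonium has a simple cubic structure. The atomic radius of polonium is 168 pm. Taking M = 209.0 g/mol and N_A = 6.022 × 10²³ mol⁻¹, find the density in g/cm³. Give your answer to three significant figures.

9.15 g/cm³

In a simple cubic lattice, atoms touch along the cell edge, so a = 2r, giving a = 336.0 pm = 3.360 × 10^-8 cm.
With Z = 1, ρ = Z·M/(N_A·a³) = 1 × 209.0 / (6.022 × 10²³ × 3.793 × 10^-23) = 9.149 g/cm³.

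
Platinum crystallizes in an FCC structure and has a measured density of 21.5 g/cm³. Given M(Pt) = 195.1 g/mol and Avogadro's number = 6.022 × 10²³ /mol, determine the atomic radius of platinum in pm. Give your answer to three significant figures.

For an FCC cell (Z = 4), a³ = Z·M/(N_A·ρ) = 4 × 195.1 / (6.022 × 10²³ × 21.50) = 6.028 × 10^-23 cm³, so a = 3.921 × 10^-8 cm = 392.1 pm.
Atoms touch along the face diagonal, so √2·a = 4r, so r = 0.3536 × a = 139 pm.

139 pm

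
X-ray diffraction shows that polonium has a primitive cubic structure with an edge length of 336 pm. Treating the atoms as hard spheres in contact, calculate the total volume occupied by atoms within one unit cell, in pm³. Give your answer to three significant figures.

In a simple cubic lattice atoms touch along the cell edge, so a = 2r, so r = 0.5000a = 168.0 pm.
V_atoms = Z × (4/3)πr³ = 1 × (4/3)π × (168.0)³ = 1.99 × 10^7 pm³.

1.99 × 10^7 pm³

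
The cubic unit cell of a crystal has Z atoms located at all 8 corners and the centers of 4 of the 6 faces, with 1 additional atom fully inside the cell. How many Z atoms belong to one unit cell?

4

Corner atoms are shared by 8 cells (1/8 each), face atoms by 2 (1/2 each), interior atoms are unshared.
Net atoms = 8 × 1/8 + 4 × 1/2 + 1 = 1 + 2 + 1 = 4.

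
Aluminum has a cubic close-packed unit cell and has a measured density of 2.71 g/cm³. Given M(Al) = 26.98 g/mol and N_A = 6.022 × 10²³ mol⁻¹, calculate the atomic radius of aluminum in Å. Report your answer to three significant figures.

1.43 Å

For an FCC cell (Z = 4), a³ = Z·M/(N_A·ρ) = 4 × 26.98 / (6.022 × 10²³ × 2.710) = 6.613 × 10^-23 cm³, so a = 4.044 × 10^-8 cm = 4.044 Å.
Atoms touch along the face diagonal, so √2·a = 4r, so r = 0.3536 × a = 1.43 Å.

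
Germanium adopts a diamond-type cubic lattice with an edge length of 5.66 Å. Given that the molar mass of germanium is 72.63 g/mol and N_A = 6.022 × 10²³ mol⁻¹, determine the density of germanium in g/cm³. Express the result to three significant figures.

A diamond cubic unit cell contains Z = 8 atoms.
Cell volume: a³ = (5.66 Å)³ = (5.660 × 10^-8 cm)³ = 1.813 × 10^-22 cm³.
ρ = Z·M/(N_A·a³) = 8 × 72.63 / (6.022 × 10²³ × 1.813 × 10^-22) = 5.321 g/cm³.

5.32 g/cm³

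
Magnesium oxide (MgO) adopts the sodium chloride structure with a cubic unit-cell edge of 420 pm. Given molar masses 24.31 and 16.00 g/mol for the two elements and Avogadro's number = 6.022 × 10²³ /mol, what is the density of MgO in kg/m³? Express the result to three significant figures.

The sodium chloride structure contains Z = 4 formula units per cell; M(MgO) = 24.31 + 16.00 = 40.31 g/mol.
a³ = (4.200 × 10^-8 cm)³ = 7.409 × 10^-23 cm³.
ρ = 4 × 40.31 / (6.022 × 10²³ × 7.409 × 10^-23) = 3.614 g/cm³ = 3610 kg/m³.

3610 kg/m³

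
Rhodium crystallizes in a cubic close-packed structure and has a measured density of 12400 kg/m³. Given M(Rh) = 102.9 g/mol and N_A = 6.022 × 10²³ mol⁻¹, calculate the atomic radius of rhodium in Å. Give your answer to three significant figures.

For an FCC cell (Z = 4), a³ = Z·M/(N_A·ρ) = 4 × 102.9 / (6.022 × 10²³ × 12.40) = 5.512 × 10^-23 cm³, so a = 3.806 × 10^-8 cm = 3.806 Å.
Atoms touch along the face diagonal, so √2·a = 4r, so r = 0.3536 × a = 1.35 Å.

1.35 Å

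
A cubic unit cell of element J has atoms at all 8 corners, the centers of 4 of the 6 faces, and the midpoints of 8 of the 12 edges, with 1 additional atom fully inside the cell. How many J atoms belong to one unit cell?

Corner atoms are shared by 8 cells (1/8 each), face atoms by 2 (1/2 each), edge atoms by 4 (1/4 each), interior atoms are unshared.
Net atoms = 8 × 1/8 + 4 × 1/2 + 8 × 1/4 + 1 = 1 + 2 + 2 + 1 = 6.

6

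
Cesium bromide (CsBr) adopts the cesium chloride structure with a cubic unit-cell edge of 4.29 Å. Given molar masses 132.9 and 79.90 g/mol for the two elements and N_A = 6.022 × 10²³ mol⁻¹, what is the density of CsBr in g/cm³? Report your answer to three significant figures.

4.48 g/cm³

The cesium chloride structure contains Z = 1 formula unit per cell; M(CsBr) = 132.9 + 79.90 = 212.8 g/mol.
a³ = (4.290 × 10^-8 cm)³ = 7.895 × 10^-23 cm³.
ρ = 1 × 212.8 / (6.022 × 10²³ × 7.895 × 10^-23) = 4.476 g/cm³.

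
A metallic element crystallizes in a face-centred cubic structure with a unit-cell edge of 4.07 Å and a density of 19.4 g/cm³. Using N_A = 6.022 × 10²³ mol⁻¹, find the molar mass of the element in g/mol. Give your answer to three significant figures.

An FCC cell has Z = 4 atoms; a = 4.070 × 10^-8 cm.
M = ρ·N_A·a³/Z = 19.4 × 6.022 × 10²³ × 6.742 × 10^-23 / 4 = 197 g/mol.

197 g/mol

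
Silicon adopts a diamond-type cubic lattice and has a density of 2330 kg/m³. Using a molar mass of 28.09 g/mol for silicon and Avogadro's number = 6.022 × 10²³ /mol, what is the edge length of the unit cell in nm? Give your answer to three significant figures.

With Z = 8 atoms per diamond cubic cell, a³ = Z·M/(N_A·ρ) = 8 × 28.09 / (6.022 × 10²³ × 2.330 g/cm³) = 1.602 × 10^-22 cm³.
a = (1.602 × 10^-22)^(1/3) = 5.431 × 10^-8 cm = 0.543 nm.

0.543 nm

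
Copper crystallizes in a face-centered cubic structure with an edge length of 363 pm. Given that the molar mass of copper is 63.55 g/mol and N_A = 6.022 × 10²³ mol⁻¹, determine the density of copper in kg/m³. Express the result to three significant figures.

An FCC unit cell contains Z = 4 atoms.
Cell volume: a³ = (363 pm)³ = (3.630 × 10^-8 cm)³ = 4.783 × 10^-23 cm³.
ρ = Z·M/(N_A·a³) = 4 × 63.55 / (6.022 × 10²³ × 4.783 × 10^-23) = 8.825 g/cm³ = 8830 kg/m³.

8830 kg/m³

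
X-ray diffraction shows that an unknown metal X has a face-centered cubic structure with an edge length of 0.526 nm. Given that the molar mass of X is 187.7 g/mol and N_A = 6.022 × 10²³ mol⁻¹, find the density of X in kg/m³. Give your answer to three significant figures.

An FCC unit cell contains Z = 4 atoms.
Cell volume: a³ = (0.526 nm)³ = (5.260 × 10^-8 cm)³ = 1.455 × 10^-22 cm³.
ρ = Z·M/(N_A·a³) = 4 × 187.7 / (6.022 × 10²³ × 1.455 × 10^-22) = 8.567 g/cm³ = 8570 kg/m³.

8570 kg/m³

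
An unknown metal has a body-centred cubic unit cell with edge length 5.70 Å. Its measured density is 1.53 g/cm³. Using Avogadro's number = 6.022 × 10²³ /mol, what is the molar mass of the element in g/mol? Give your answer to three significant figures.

A BCC cell has Z = 2 atoms; a = 5.700 × 10^-8 cm.
M = ρ·N_A·a³/Z = 1.53 × 6.022 × 10²³ × 1.852 × 10^-22 / 2 = 85.3 g/mol.

85.3 g/mol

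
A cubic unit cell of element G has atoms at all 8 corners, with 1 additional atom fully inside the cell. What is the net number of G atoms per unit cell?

2

Corner atoms are shared by 8 cells (1/8 each), interior atoms are unshared.
Net atoms = 8 × 1/8 + 1 = 1 + 1 = 2.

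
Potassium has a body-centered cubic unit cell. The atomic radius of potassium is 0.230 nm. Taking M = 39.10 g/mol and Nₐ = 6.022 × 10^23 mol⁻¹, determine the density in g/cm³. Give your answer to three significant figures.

0.867 g/cm³

In a BCC lattice, atoms touch along the body diagonal, so √3·a = 4r, giving a = 0.5312 nm = 5.312 × 10^-8 cm.
With Z = 2, ρ = Z·M/(N_A·a³) = 2 × 39.10 / (6.022 × 10²³ × 1.499 × 10^-22) = 0.8665 g/cm³.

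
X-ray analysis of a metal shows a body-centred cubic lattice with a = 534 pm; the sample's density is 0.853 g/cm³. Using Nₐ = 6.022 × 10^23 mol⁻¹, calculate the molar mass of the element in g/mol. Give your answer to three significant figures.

A BCC cell has Z = 2 atoms; a = 5.340 × 10^-8 cm.
M = ρ·N_A·a³/Z = 0.853 × 6.022 × 10²³ × 1.523 × 10^-22 / 2 = 39.1 g/mol.

39.1 g/mol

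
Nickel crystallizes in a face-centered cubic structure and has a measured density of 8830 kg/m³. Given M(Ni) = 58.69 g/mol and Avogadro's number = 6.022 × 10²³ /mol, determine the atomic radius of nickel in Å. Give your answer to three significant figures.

1.25 Å

For an FCC cell (Z = 4), a³ = Z·M/(N_A·ρ) = 4 × 58.69 / (6.022 × 10²³ × 8.830) = 4.415 × 10^-23 cm³, so a = 3.534 × 10^-8 cm = 3.534 Å.
Atoms touch along the face diagonal, so √2·a = 4r, so r = 0.3536 × a = 1.25 Å.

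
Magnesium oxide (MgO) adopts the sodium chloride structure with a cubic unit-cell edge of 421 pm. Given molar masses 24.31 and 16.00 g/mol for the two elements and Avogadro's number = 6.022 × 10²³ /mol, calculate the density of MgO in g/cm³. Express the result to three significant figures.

The sodium chloride structure contains Z = 4 formula units per cell; M(MgO) = 24.31 + 16.00 = 40.31 g/mol.
a³ = (4.210 × 10^-8 cm)³ = 7.462 × 10^-23 cm³.
ρ = 4 × 40.31 / (6.022 × 10²³ × 7.462 × 10^-23) = 3.588 g/cm³.

3.59 g/cm³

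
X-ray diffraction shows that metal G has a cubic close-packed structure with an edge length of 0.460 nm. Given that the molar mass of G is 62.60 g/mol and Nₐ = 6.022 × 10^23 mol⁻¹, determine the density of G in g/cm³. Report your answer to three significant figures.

4.27 g/cm³

An FCC unit cell contains Z = 4 atoms.
Cell volume: a³ = (0.460 nm)³ = (4.600 × 10^-8 cm)³ = 9.734 × 10^-23 cm³.
ρ = Z·M/(N_A·a³) = 4 × 62.60 / (6.022 × 10²³ × 9.734 × 10^-23) = 4.272 g/cm³.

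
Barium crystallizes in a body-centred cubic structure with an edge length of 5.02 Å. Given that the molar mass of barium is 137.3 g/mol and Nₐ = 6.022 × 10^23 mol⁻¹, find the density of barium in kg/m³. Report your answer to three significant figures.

3600 kg/m³

A BCC unit cell contains Z = 2 atoms.
Cell volume: a³ = (5.02 Å)³ = (5.020 × 10^-8 cm)³ = 1.265 × 10^-22 cm³.
ρ = Z·M/(N_A·a³) = 2 × 137.3 / (6.022 × 10²³ × 1.265 × 10^-22) = 3.605 g/cm³ = 3600 kg/m³.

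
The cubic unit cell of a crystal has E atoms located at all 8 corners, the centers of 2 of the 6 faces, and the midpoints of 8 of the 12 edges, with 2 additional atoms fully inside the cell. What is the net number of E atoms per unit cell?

Corner atoms are shared by 8 cells (1/8 each), face atoms by 2 (1/2 each), edge atoms by 4 (1/4 each), interior atoms are unshared.
Net atoms = 8 × 1/8 + 2 × 1/2 + 8 × 1/4 + 2 = 1 + 1 + 2 + 2 = 6.

6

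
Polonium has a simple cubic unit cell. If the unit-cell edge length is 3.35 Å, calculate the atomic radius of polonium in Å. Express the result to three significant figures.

In a simple cubic lattice, atoms touch along the cell edge, so a = 2r.
r = a/2 = 3.35/2 = 1.68 Å.

1.68 Å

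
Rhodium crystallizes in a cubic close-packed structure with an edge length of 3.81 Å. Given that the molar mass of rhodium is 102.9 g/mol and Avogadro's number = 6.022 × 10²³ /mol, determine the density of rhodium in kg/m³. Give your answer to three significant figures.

An FCC unit cell contains Z = 4 atoms.
Cell volume: a³ = (3.81 Å)³ = (3.810 × 10^-8 cm)³ = 5.531 × 10^-23 cm³.
ρ = Z·M/(N_A·a³) = 4 × 102.9 / (6.022 × 10²³ × 5.531 × 10^-23) = 12.36 g/cm³ = 12400 kg/m³.

12400 kg/m³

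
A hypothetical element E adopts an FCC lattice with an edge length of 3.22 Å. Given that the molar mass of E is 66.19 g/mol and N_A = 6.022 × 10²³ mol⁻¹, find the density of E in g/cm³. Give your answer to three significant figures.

An FCC unit cell contains Z = 4 atoms.
Cell volume: a³ = (3.22 Å)³ = (3.220 × 10^-8 cm)³ = 3.339 × 10^-23 cm³.
ρ = Z·M/(N_A·a³) = 4 × 66.19 / (6.022 × 10²³ × 3.339 × 10^-23) = 13.17 g/cm³.

13.2 g/cm³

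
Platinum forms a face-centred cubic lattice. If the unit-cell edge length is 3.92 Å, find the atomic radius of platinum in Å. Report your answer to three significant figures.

In an FCC lattice, atoms touch along the face diagonal, so √2·a = 4r.
r = √2·a/4 = 1.4142 × 3.92 / 4 = 1.39 Å.

1.39 Å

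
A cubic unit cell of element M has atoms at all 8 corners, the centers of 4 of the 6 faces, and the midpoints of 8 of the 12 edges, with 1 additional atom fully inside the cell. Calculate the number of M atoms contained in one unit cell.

Corner atoms are shared by 8 cells (1/8 each), face atoms by 2 (1/2 each), edge atoms by 4 (1/4 each), interior atoms are unshared.
Net atoms = 8 × 1/8 + 4 × 1/2 + 8 × 1/4 + 1 = 1 + 2 + 2 + 1 = 6.

6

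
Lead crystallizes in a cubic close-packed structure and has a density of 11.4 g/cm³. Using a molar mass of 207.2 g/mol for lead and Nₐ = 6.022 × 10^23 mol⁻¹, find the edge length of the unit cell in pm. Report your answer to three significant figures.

With Z = 4 atoms per FCC cell, a³ = Z·M/(N_A·ρ) = 4 × 207.2 / (6.022 × 10²³ × 11.40 g/cm³) = 1.207 × 10^-22 cm³.
a = (1.207 × 10^-22)^(1/3) = 4.942 × 10^-8 cm = 494 pm.

494 pm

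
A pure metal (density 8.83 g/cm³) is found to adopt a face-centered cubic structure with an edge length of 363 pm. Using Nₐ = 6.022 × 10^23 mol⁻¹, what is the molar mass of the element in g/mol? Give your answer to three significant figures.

63.6 g/mol

An FCC cell has Z = 4 atoms; a = 3.630 × 10^-8 cm.
M = ρ·N_A·a³/Z = 8.83 × 6.022 × 10²³ × 4.783 × 10^-23 / 4 = 63.6 g/mol.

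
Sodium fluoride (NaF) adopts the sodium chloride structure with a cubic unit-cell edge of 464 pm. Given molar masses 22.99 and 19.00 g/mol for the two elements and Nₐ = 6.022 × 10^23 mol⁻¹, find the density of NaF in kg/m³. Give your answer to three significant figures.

The sodium chloride structure contains Z = 4 formula units per cell; M(NaF) = 22.99 + 19.00 = 41.99 g/mol.
a³ = (4.640 × 10^-8 cm)³ = 9.990 × 10^-23 cm³.
ρ = 4 × 41.99 / (6.022 × 10²³ × 9.990 × 10^-23) = 2.792 g/cm³ = 2790 kg/m³.

2790 kg/m³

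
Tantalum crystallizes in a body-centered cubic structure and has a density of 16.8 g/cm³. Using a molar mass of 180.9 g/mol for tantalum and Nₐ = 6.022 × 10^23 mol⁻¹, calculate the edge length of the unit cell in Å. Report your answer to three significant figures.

With Z = 2 atoms per BCC cell, a³ = Z·M/(N_A·ρ) = 2 × 180.9 / (6.022 × 10²³ × 16.80 g/cm³) = 3.576 × 10^-23 cm³.
a = (3.576 × 10^-23)^(1/3) = 3.295 × 10^-8 cm = 3.29 Å.

3.29 Å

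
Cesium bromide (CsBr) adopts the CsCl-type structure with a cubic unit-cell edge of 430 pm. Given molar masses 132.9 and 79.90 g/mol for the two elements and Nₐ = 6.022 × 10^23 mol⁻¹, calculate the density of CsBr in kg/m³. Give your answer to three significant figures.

The CsCl-type structure contains Z = 1 formula unit per cell; M(CsBr) = 132.9 + 79.90 = 212.8 g/mol.
a³ = (4.300 × 10^-8 cm)³ = 7.951 × 10^-23 cm³.
ρ = 1 × 212.8 / (6.022 × 10²³ × 7.951 × 10^-23) = 4.445 g/cm³ = 4440 kg/m³.

4440 kg/m³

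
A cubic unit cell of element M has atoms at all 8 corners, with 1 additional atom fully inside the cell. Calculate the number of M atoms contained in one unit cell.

Corner atoms are shared by 8 cells (1/8 each), interior atoms are unshared.
Net atoms = 8 × 1/8 + 1 = 1 + 1 = 2.

2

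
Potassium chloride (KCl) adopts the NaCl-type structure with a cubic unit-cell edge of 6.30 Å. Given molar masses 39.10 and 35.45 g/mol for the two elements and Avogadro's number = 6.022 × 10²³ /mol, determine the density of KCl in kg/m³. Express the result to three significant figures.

The NaCl-type structure contains Z = 4 formula units per cell; M(KCl) = 39.10 + 35.45 = 74.55 g/mol.
a³ = (6.300 × 10^-8 cm)³ = 2.500 × 10^-22 cm³.
ρ = 4 × 74.55 / (6.022 × 10²³ × 2.500 × 10^-22) = 1.980 g/cm³ = 1980 kg/m³.

1980 kg/m³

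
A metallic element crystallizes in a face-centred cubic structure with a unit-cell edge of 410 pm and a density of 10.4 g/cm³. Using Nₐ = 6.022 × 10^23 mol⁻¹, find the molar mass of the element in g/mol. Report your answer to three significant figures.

108 g/mol

An FCC cell has Z = 4 atoms; a = 4.100 × 10^-8 cm.
M = ρ·N_A·a³/Z = 10.4 × 6.022 × 10²³ × 6.892 × 10^-23 / 4 = 108 g/mol.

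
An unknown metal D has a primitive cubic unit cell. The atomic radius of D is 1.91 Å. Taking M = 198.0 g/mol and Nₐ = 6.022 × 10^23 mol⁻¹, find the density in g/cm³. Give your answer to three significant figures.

In a simple cubic lattice, atoms touch along the cell edge, so a = 2r, giving a = 3.820 Å = 3.820 × 10^-8 cm.
With Z = 1, ρ = Z·M/(N_A·a³) = 1 × 198.0 / (6.022 × 10²³ × 5.574 × 10^-23) = 5.898 g/cm³.

5.90 g/cm³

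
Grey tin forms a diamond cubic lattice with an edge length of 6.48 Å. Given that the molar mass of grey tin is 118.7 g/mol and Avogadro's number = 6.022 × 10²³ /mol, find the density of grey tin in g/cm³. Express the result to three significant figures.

5.80 g/cm³

A diamond cubic unit cell contains Z = 8 atoms.
Cell volume: a³ = (6.48 Å)³ = (6.480 × 10^-8 cm)³ = 2.721 × 10^-22 cm³.
ρ = Z·M/(N_A·a³) = 8 × 118.7 / (6.022 × 10²³ × 2.721 × 10^-22) = 5.795 g/cm³.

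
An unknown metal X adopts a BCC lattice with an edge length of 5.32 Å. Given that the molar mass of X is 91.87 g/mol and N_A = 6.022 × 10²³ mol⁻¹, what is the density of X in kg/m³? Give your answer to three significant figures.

2030 kg/m³

A BCC unit cell contains Z = 2 atoms.
Cell volume: a³ = (5.32 Å)³ = (5.320 × 10^-8 cm)³ = 1.506 × 10^-22 cm³.
ρ = Z·M/(N_A·a³) = 2 × 91.87 / (6.022 × 10²³ × 1.506 × 10^-22) = 2.026 g/cm³ = 2030 kg/m³.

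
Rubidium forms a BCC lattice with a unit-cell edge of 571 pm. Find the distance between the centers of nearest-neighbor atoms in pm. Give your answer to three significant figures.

In a BCC structure, atoms touch along the body diagonal, so √3·a = 4r; the nearest-neighbor distance equals 2r = 0.8660·a.
d = 0.8660 × 571 = 495 pm.

495 pm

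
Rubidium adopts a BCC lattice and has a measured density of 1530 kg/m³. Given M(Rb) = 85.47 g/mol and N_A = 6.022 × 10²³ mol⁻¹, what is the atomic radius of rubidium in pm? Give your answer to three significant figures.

For a BCC cell (Z = 2), a³ = Z·M/(N_A·ρ) = 2 × 85.47 / (6.022 × 10²³ × 1.530) = 1.855 × 10^-22 cm³, so a = 5.703 × 10^-8 cm = 570.3 pm.
Atoms touch along the body diagonal, so √3·a = 4r, so r = 0.4330 × a = 247 pm.

247 pm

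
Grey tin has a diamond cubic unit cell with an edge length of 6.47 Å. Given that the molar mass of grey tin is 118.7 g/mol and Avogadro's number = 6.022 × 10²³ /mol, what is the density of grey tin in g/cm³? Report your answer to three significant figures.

A diamond cubic unit cell contains Z = 8 atoms.
Cell volume: a³ = (6.47 Å)³ = (6.470 × 10^-8 cm)³ = 2.708 × 10^-22 cm³.
ρ = Z·M/(N_A·a³) = 8 × 118.7 / (6.022 × 10²³ × 2.708 × 10^-22) = 5.822 g/cm³.

5.82 g/cm³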